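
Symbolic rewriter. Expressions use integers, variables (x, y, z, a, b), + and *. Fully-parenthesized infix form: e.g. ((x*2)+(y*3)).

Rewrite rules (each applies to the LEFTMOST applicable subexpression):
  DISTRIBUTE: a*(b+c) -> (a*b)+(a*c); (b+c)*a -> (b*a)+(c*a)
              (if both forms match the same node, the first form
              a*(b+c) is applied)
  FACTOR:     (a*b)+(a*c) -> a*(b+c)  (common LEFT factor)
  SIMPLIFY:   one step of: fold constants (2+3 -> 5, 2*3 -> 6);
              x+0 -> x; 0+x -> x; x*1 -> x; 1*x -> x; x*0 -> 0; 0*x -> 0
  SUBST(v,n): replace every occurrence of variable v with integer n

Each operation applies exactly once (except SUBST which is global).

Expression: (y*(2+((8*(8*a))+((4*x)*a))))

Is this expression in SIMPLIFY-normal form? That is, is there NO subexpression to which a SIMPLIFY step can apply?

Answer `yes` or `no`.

Expression: (y*(2+((8*(8*a))+((4*x)*a))))
Scanning for simplifiable subexpressions (pre-order)...
  at root: (y*(2+((8*(8*a))+((4*x)*a)))) (not simplifiable)
  at R: (2+((8*(8*a))+((4*x)*a))) (not simplifiable)
  at RR: ((8*(8*a))+((4*x)*a)) (not simplifiable)
  at RRL: (8*(8*a)) (not simplifiable)
  at RRLR: (8*a) (not simplifiable)
  at RRR: ((4*x)*a) (not simplifiable)
  at RRRL: (4*x) (not simplifiable)
Result: no simplifiable subexpression found -> normal form.

Answer: yes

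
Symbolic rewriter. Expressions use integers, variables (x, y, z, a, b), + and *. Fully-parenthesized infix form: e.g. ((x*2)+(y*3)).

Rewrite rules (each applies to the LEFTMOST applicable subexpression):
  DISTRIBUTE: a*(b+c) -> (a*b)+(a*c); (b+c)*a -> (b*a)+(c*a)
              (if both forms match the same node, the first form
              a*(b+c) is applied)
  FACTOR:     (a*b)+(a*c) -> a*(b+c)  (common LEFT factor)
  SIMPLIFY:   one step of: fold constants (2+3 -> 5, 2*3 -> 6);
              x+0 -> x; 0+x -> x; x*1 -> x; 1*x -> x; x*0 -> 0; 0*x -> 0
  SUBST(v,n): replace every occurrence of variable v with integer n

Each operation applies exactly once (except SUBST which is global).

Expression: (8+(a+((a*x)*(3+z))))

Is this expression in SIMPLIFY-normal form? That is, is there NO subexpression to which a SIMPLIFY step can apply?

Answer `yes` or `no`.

Expression: (8+(a+((a*x)*(3+z))))
Scanning for simplifiable subexpressions (pre-order)...
  at root: (8+(a+((a*x)*(3+z)))) (not simplifiable)
  at R: (a+((a*x)*(3+z))) (not simplifiable)
  at RR: ((a*x)*(3+z)) (not simplifiable)
  at RRL: (a*x) (not simplifiable)
  at RRR: (3+z) (not simplifiable)
Result: no simplifiable subexpression found -> normal form.

Answer: yes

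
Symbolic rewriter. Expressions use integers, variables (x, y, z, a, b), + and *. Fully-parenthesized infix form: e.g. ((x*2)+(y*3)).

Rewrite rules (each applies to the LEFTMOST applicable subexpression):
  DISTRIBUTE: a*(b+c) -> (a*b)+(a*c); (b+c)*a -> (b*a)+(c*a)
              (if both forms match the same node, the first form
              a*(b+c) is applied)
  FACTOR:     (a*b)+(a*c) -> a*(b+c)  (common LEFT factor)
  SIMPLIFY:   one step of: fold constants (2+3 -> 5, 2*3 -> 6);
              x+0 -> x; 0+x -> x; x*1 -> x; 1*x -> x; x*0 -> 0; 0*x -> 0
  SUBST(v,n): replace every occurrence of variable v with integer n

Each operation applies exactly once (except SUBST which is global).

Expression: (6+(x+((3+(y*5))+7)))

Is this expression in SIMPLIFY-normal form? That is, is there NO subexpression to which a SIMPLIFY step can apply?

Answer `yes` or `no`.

Answer: yes

Derivation:
Expression: (6+(x+((3+(y*5))+7)))
Scanning for simplifiable subexpressions (pre-order)...
  at root: (6+(x+((3+(y*5))+7))) (not simplifiable)
  at R: (x+((3+(y*5))+7)) (not simplifiable)
  at RR: ((3+(y*5))+7) (not simplifiable)
  at RRL: (3+(y*5)) (not simplifiable)
  at RRLR: (y*5) (not simplifiable)
Result: no simplifiable subexpression found -> normal form.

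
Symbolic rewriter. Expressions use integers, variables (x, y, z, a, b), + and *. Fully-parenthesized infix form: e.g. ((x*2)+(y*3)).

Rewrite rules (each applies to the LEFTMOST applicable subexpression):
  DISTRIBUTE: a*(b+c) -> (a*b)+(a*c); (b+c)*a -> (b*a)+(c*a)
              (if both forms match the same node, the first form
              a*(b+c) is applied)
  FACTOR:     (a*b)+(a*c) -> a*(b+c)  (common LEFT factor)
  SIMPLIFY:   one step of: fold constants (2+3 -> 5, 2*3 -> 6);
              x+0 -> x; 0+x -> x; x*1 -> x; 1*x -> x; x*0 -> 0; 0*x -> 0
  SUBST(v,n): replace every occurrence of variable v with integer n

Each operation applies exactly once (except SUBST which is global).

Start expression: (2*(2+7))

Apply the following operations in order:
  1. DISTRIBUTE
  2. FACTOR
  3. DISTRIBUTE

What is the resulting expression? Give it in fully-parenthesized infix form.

Start: (2*(2+7))
Apply DISTRIBUTE at root (target: (2*(2+7))): (2*(2+7)) -> ((2*2)+(2*7))
Apply FACTOR at root (target: ((2*2)+(2*7))): ((2*2)+(2*7)) -> (2*(2+7))
Apply DISTRIBUTE at root (target: (2*(2+7))): (2*(2+7)) -> ((2*2)+(2*7))

Answer: ((2*2)+(2*7))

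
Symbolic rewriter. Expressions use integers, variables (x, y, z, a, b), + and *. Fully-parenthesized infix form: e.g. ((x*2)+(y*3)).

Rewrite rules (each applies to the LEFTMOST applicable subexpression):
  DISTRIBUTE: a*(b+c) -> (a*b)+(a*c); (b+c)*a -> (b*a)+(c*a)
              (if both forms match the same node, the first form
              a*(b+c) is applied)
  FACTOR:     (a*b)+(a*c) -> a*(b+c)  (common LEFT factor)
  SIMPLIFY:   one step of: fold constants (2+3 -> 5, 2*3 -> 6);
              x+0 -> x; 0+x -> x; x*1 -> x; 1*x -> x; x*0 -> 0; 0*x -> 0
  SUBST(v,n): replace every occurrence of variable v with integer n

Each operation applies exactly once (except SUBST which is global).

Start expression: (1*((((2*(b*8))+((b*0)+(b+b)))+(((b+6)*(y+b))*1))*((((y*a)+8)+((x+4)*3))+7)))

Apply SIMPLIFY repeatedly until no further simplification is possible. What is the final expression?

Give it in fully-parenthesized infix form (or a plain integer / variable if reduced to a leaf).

Start: (1*((((2*(b*8))+((b*0)+(b+b)))+(((b+6)*(y+b))*1))*((((y*a)+8)+((x+4)*3))+7)))
Step 1: at root: (1*((((2*(b*8))+((b*0)+(b+b)))+(((b+6)*(y+b))*1))*((((y*a)+8)+((x+4)*3))+7))) -> ((((2*(b*8))+((b*0)+(b+b)))+(((b+6)*(y+b))*1))*((((y*a)+8)+((x+4)*3))+7)); overall: (1*((((2*(b*8))+((b*0)+(b+b)))+(((b+6)*(y+b))*1))*((((y*a)+8)+((x+4)*3))+7))) -> ((((2*(b*8))+((b*0)+(b+b)))+(((b+6)*(y+b))*1))*((((y*a)+8)+((x+4)*3))+7))
Step 2: at LLRL: (b*0) -> 0; overall: ((((2*(b*8))+((b*0)+(b+b)))+(((b+6)*(y+b))*1))*((((y*a)+8)+((x+4)*3))+7)) -> ((((2*(b*8))+(0+(b+b)))+(((b+6)*(y+b))*1))*((((y*a)+8)+((x+4)*3))+7))
Step 3: at LLR: (0+(b+b)) -> (b+b); overall: ((((2*(b*8))+(0+(b+b)))+(((b+6)*(y+b))*1))*((((y*a)+8)+((x+4)*3))+7)) -> ((((2*(b*8))+(b+b))+(((b+6)*(y+b))*1))*((((y*a)+8)+((x+4)*3))+7))
Step 4: at LR: (((b+6)*(y+b))*1) -> ((b+6)*(y+b)); overall: ((((2*(b*8))+(b+b))+(((b+6)*(y+b))*1))*((((y*a)+8)+((x+4)*3))+7)) -> ((((2*(b*8))+(b+b))+((b+6)*(y+b)))*((((y*a)+8)+((x+4)*3))+7))
Fixed point: ((((2*(b*8))+(b+b))+((b+6)*(y+b)))*((((y*a)+8)+((x+4)*3))+7))

Answer: ((((2*(b*8))+(b+b))+((b+6)*(y+b)))*((((y*a)+8)+((x+4)*3))+7))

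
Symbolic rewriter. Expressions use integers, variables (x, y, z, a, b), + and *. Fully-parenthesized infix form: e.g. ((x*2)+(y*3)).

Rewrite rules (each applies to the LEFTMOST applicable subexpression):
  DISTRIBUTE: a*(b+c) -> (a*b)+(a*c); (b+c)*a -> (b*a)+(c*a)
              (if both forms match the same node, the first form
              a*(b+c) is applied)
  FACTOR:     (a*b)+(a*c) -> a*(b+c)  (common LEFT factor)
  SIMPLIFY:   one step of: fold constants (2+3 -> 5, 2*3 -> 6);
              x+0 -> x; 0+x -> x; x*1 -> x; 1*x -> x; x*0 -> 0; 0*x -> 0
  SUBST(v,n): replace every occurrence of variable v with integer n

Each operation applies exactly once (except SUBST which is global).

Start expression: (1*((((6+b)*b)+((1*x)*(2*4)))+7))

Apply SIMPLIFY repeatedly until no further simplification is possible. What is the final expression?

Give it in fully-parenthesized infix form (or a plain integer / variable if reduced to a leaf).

Answer: ((((6+b)*b)+(x*8))+7)

Derivation:
Start: (1*((((6+b)*b)+((1*x)*(2*4)))+7))
Step 1: at root: (1*((((6+b)*b)+((1*x)*(2*4)))+7)) -> ((((6+b)*b)+((1*x)*(2*4)))+7); overall: (1*((((6+b)*b)+((1*x)*(2*4)))+7)) -> ((((6+b)*b)+((1*x)*(2*4)))+7)
Step 2: at LRL: (1*x) -> x; overall: ((((6+b)*b)+((1*x)*(2*4)))+7) -> ((((6+b)*b)+(x*(2*4)))+7)
Step 3: at LRR: (2*4) -> 8; overall: ((((6+b)*b)+(x*(2*4)))+7) -> ((((6+b)*b)+(x*8))+7)
Fixed point: ((((6+b)*b)+(x*8))+7)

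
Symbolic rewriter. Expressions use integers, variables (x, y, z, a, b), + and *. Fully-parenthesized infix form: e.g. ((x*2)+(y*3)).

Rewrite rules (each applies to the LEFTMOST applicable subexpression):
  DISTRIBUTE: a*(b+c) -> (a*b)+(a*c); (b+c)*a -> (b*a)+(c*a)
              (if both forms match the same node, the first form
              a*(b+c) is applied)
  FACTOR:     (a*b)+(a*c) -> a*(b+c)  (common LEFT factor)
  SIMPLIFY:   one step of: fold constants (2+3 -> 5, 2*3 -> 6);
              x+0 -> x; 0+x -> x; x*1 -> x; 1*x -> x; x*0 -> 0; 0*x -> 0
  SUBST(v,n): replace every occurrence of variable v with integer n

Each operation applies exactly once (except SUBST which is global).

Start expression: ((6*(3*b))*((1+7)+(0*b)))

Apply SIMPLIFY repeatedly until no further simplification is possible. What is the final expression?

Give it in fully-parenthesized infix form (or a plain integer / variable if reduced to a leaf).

Answer: ((6*(3*b))*8)

Derivation:
Start: ((6*(3*b))*((1+7)+(0*b)))
Step 1: at RL: (1+7) -> 8; overall: ((6*(3*b))*((1+7)+(0*b))) -> ((6*(3*b))*(8+(0*b)))
Step 2: at RR: (0*b) -> 0; overall: ((6*(3*b))*(8+(0*b))) -> ((6*(3*b))*(8+0))
Step 3: at R: (8+0) -> 8; overall: ((6*(3*b))*(8+0)) -> ((6*(3*b))*8)
Fixed point: ((6*(3*b))*8)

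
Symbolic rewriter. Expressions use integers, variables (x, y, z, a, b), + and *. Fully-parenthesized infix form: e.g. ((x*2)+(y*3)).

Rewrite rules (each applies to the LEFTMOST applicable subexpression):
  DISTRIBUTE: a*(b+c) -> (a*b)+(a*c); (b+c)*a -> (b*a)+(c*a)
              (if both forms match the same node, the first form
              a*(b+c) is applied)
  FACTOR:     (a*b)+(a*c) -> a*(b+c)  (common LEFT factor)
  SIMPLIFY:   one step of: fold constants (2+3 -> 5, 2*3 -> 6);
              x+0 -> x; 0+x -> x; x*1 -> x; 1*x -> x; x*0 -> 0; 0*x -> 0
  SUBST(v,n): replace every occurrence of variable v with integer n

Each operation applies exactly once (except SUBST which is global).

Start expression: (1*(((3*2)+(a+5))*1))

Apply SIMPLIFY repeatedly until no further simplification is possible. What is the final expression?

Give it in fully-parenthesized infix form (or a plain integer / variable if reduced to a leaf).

Answer: (6+(a+5))

Derivation:
Start: (1*(((3*2)+(a+5))*1))
Step 1: at root: (1*(((3*2)+(a+5))*1)) -> (((3*2)+(a+5))*1); overall: (1*(((3*2)+(a+5))*1)) -> (((3*2)+(a+5))*1)
Step 2: at root: (((3*2)+(a+5))*1) -> ((3*2)+(a+5)); overall: (((3*2)+(a+5))*1) -> ((3*2)+(a+5))
Step 3: at L: (3*2) -> 6; overall: ((3*2)+(a+5)) -> (6+(a+5))
Fixed point: (6+(a+5))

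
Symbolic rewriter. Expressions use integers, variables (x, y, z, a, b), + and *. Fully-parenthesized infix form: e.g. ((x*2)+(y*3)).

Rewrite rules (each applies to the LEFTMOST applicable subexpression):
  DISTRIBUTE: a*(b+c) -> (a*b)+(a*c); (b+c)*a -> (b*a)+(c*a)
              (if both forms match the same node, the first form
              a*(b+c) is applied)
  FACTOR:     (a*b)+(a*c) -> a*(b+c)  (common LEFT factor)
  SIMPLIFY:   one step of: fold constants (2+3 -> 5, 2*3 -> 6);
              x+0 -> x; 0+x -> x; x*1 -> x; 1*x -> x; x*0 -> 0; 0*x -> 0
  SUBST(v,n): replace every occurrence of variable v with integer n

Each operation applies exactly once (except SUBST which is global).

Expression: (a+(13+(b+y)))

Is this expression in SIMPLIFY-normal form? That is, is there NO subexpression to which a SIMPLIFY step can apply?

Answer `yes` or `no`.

Expression: (a+(13+(b+y)))
Scanning for simplifiable subexpressions (pre-order)...
  at root: (a+(13+(b+y))) (not simplifiable)
  at R: (13+(b+y)) (not simplifiable)
  at RR: (b+y) (not simplifiable)
Result: no simplifiable subexpression found -> normal form.

Answer: yes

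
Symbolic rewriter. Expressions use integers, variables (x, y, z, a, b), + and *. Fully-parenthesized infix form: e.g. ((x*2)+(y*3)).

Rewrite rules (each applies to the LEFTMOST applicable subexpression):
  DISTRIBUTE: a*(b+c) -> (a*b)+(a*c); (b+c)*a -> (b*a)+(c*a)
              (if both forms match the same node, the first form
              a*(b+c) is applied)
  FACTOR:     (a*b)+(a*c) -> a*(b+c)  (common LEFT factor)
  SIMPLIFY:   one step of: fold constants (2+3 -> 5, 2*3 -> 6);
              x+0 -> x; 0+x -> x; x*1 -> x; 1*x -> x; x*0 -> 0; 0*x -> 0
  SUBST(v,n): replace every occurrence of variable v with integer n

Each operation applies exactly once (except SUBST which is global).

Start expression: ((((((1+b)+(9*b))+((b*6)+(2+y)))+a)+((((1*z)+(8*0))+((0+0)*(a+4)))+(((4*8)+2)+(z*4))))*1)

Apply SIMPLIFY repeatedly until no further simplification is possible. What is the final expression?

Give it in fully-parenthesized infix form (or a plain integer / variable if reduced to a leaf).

Start: ((((((1+b)+(9*b))+((b*6)+(2+y)))+a)+((((1*z)+(8*0))+((0+0)*(a+4)))+(((4*8)+2)+(z*4))))*1)
Step 1: at root: ((((((1+b)+(9*b))+((b*6)+(2+y)))+a)+((((1*z)+(8*0))+((0+0)*(a+4)))+(((4*8)+2)+(z*4))))*1) -> (((((1+b)+(9*b))+((b*6)+(2+y)))+a)+((((1*z)+(8*0))+((0+0)*(a+4)))+(((4*8)+2)+(z*4)))); overall: ((((((1+b)+(9*b))+((b*6)+(2+y)))+a)+((((1*z)+(8*0))+((0+0)*(a+4)))+(((4*8)+2)+(z*4))))*1) -> (((((1+b)+(9*b))+((b*6)+(2+y)))+a)+((((1*z)+(8*0))+((0+0)*(a+4)))+(((4*8)+2)+(z*4))))
Step 2: at RLLL: (1*z) -> z; overall: (((((1+b)+(9*b))+((b*6)+(2+y)))+a)+((((1*z)+(8*0))+((0+0)*(a+4)))+(((4*8)+2)+(z*4)))) -> (((((1+b)+(9*b))+((b*6)+(2+y)))+a)+(((z+(8*0))+((0+0)*(a+4)))+(((4*8)+2)+(z*4))))
Step 3: at RLLR: (8*0) -> 0; overall: (((((1+b)+(9*b))+((b*6)+(2+y)))+a)+(((z+(8*0))+((0+0)*(a+4)))+(((4*8)+2)+(z*4)))) -> (((((1+b)+(9*b))+((b*6)+(2+y)))+a)+(((z+0)+((0+0)*(a+4)))+(((4*8)+2)+(z*4))))
Step 4: at RLL: (z+0) -> z; overall: (((((1+b)+(9*b))+((b*6)+(2+y)))+a)+(((z+0)+((0+0)*(a+4)))+(((4*8)+2)+(z*4)))) -> (((((1+b)+(9*b))+((b*6)+(2+y)))+a)+((z+((0+0)*(a+4)))+(((4*8)+2)+(z*4))))
Step 5: at RLRL: (0+0) -> 0; overall: (((((1+b)+(9*b))+((b*6)+(2+y)))+a)+((z+((0+0)*(a+4)))+(((4*8)+2)+(z*4)))) -> (((((1+b)+(9*b))+((b*6)+(2+y)))+a)+((z+(0*(a+4)))+(((4*8)+2)+(z*4))))
Step 6: at RLR: (0*(a+4)) -> 0; overall: (((((1+b)+(9*b))+((b*6)+(2+y)))+a)+((z+(0*(a+4)))+(((4*8)+2)+(z*4)))) -> (((((1+b)+(9*b))+((b*6)+(2+y)))+a)+((z+0)+(((4*8)+2)+(z*4))))
Step 7: at RL: (z+0) -> z; overall: (((((1+b)+(9*b))+((b*6)+(2+y)))+a)+((z+0)+(((4*8)+2)+(z*4)))) -> (((((1+b)+(9*b))+((b*6)+(2+y)))+a)+(z+(((4*8)+2)+(z*4))))
Step 8: at RRLL: (4*8) -> 32; overall: (((((1+b)+(9*b))+((b*6)+(2+y)))+a)+(z+(((4*8)+2)+(z*4)))) -> (((((1+b)+(9*b))+((b*6)+(2+y)))+a)+(z+((32+2)+(z*4))))
Step 9: at RRL: (32+2) -> 34; overall: (((((1+b)+(9*b))+((b*6)+(2+y)))+a)+(z+((32+2)+(z*4)))) -> (((((1+b)+(9*b))+((b*6)+(2+y)))+a)+(z+(34+(z*4))))
Fixed point: (((((1+b)+(9*b))+((b*6)+(2+y)))+a)+(z+(34+(z*4))))

Answer: (((((1+b)+(9*b))+((b*6)+(2+y)))+a)+(z+(34+(z*4))))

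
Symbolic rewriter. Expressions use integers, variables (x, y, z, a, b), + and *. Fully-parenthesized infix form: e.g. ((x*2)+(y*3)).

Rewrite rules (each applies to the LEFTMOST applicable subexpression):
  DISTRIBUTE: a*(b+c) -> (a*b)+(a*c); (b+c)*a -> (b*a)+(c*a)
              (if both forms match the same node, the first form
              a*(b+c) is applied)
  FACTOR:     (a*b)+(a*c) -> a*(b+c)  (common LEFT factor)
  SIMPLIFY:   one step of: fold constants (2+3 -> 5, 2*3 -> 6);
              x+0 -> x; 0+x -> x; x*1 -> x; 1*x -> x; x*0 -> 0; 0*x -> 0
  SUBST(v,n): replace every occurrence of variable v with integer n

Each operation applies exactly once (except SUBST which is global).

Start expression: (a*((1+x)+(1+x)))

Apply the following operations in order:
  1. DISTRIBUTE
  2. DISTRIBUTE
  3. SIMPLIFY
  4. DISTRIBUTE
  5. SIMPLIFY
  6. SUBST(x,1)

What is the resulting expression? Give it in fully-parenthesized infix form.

Start: (a*((1+x)+(1+x)))
Apply DISTRIBUTE at root (target: (a*((1+x)+(1+x)))): (a*((1+x)+(1+x))) -> ((a*(1+x))+(a*(1+x)))
Apply DISTRIBUTE at L (target: (a*(1+x))): ((a*(1+x))+(a*(1+x))) -> (((a*1)+(a*x))+(a*(1+x)))
Apply SIMPLIFY at LL (target: (a*1)): (((a*1)+(a*x))+(a*(1+x))) -> ((a+(a*x))+(a*(1+x)))
Apply DISTRIBUTE at R (target: (a*(1+x))): ((a+(a*x))+(a*(1+x))) -> ((a+(a*x))+((a*1)+(a*x)))
Apply SIMPLIFY at RL (target: (a*1)): ((a+(a*x))+((a*1)+(a*x))) -> ((a+(a*x))+(a+(a*x)))
Apply SUBST(x,1): ((a+(a*x))+(a+(a*x))) -> ((a+(a*1))+(a+(a*1)))

Answer: ((a+(a*1))+(a+(a*1)))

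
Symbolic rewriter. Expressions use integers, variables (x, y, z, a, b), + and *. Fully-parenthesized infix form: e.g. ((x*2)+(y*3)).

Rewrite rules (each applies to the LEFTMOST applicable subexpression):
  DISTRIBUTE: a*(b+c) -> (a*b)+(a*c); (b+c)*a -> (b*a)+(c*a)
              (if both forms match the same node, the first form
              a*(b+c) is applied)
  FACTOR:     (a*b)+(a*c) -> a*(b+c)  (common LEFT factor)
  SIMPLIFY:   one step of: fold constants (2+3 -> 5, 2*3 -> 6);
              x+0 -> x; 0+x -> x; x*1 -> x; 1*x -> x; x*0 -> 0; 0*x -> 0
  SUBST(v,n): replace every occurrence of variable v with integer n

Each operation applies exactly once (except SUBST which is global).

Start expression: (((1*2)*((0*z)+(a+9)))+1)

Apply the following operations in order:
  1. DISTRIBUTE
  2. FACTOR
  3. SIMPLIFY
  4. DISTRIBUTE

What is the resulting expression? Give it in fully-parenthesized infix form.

Answer: (((2*(0*z))+(2*(a+9)))+1)

Derivation:
Start: (((1*2)*((0*z)+(a+9)))+1)
Apply DISTRIBUTE at L (target: ((1*2)*((0*z)+(a+9)))): (((1*2)*((0*z)+(a+9)))+1) -> ((((1*2)*(0*z))+((1*2)*(a+9)))+1)
Apply FACTOR at L (target: (((1*2)*(0*z))+((1*2)*(a+9)))): ((((1*2)*(0*z))+((1*2)*(a+9)))+1) -> (((1*2)*((0*z)+(a+9)))+1)
Apply SIMPLIFY at LL (target: (1*2)): (((1*2)*((0*z)+(a+9)))+1) -> ((2*((0*z)+(a+9)))+1)
Apply DISTRIBUTE at L (target: (2*((0*z)+(a+9)))): ((2*((0*z)+(a+9)))+1) -> (((2*(0*z))+(2*(a+9)))+1)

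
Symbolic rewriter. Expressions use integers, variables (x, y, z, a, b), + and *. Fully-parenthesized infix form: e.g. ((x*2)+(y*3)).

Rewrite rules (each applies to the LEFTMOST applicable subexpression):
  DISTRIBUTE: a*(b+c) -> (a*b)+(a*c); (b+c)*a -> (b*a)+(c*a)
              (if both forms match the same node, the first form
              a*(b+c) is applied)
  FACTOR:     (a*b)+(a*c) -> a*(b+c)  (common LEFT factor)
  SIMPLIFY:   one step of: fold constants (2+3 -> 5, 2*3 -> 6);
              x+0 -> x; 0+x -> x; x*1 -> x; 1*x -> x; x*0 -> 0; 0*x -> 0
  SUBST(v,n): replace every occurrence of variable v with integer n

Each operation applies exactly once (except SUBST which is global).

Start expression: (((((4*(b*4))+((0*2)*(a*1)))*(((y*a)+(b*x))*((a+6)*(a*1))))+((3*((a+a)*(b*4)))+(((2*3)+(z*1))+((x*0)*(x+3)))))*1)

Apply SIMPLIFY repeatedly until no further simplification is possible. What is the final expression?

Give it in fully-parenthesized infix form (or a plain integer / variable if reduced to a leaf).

Answer: (((4*(b*4))*(((y*a)+(b*x))*((a+6)*a)))+((3*((a+a)*(b*4)))+(6+z)))

Derivation:
Start: (((((4*(b*4))+((0*2)*(a*1)))*(((y*a)+(b*x))*((a+6)*(a*1))))+((3*((a+a)*(b*4)))+(((2*3)+(z*1))+((x*0)*(x+3)))))*1)
Step 1: at root: (((((4*(b*4))+((0*2)*(a*1)))*(((y*a)+(b*x))*((a+6)*(a*1))))+((3*((a+a)*(b*4)))+(((2*3)+(z*1))+((x*0)*(x+3)))))*1) -> ((((4*(b*4))+((0*2)*(a*1)))*(((y*a)+(b*x))*((a+6)*(a*1))))+((3*((a+a)*(b*4)))+(((2*3)+(z*1))+((x*0)*(x+3))))); overall: (((((4*(b*4))+((0*2)*(a*1)))*(((y*a)+(b*x))*((a+6)*(a*1))))+((3*((a+a)*(b*4)))+(((2*3)+(z*1))+((x*0)*(x+3)))))*1) -> ((((4*(b*4))+((0*2)*(a*1)))*(((y*a)+(b*x))*((a+6)*(a*1))))+((3*((a+a)*(b*4)))+(((2*3)+(z*1))+((x*0)*(x+3)))))
Step 2: at LLRL: (0*2) -> 0; overall: ((((4*(b*4))+((0*2)*(a*1)))*(((y*a)+(b*x))*((a+6)*(a*1))))+((3*((a+a)*(b*4)))+(((2*3)+(z*1))+((x*0)*(x+3))))) -> ((((4*(b*4))+(0*(a*1)))*(((y*a)+(b*x))*((a+6)*(a*1))))+((3*((a+a)*(b*4)))+(((2*3)+(z*1))+((x*0)*(x+3)))))
Step 3: at LLR: (0*(a*1)) -> 0; overall: ((((4*(b*4))+(0*(a*1)))*(((y*a)+(b*x))*((a+6)*(a*1))))+((3*((a+a)*(b*4)))+(((2*3)+(z*1))+((x*0)*(x+3))))) -> ((((4*(b*4))+0)*(((y*a)+(b*x))*((a+6)*(a*1))))+((3*((a+a)*(b*4)))+(((2*3)+(z*1))+((x*0)*(x+3)))))
Step 4: at LL: ((4*(b*4))+0) -> (4*(b*4)); overall: ((((4*(b*4))+0)*(((y*a)+(b*x))*((a+6)*(a*1))))+((3*((a+a)*(b*4)))+(((2*3)+(z*1))+((x*0)*(x+3))))) -> (((4*(b*4))*(((y*a)+(b*x))*((a+6)*(a*1))))+((3*((a+a)*(b*4)))+(((2*3)+(z*1))+((x*0)*(x+3)))))
Step 5: at LRRR: (a*1) -> a; overall: (((4*(b*4))*(((y*a)+(b*x))*((a+6)*(a*1))))+((3*((a+a)*(b*4)))+(((2*3)+(z*1))+((x*0)*(x+3))))) -> (((4*(b*4))*(((y*a)+(b*x))*((a+6)*a)))+((3*((a+a)*(b*4)))+(((2*3)+(z*1))+((x*0)*(x+3)))))
Step 6: at RRLL: (2*3) -> 6; overall: (((4*(b*4))*(((y*a)+(b*x))*((a+6)*a)))+((3*((a+a)*(b*4)))+(((2*3)+(z*1))+((x*0)*(x+3))))) -> (((4*(b*4))*(((y*a)+(b*x))*((a+6)*a)))+((3*((a+a)*(b*4)))+((6+(z*1))+((x*0)*(x+3)))))
Step 7: at RRLR: (z*1) -> z; overall: (((4*(b*4))*(((y*a)+(b*x))*((a+6)*a)))+((3*((a+a)*(b*4)))+((6+(z*1))+((x*0)*(x+3))))) -> (((4*(b*4))*(((y*a)+(b*x))*((a+6)*a)))+((3*((a+a)*(b*4)))+((6+z)+((x*0)*(x+3)))))
Step 8: at RRRL: (x*0) -> 0; overall: (((4*(b*4))*(((y*a)+(b*x))*((a+6)*a)))+((3*((a+a)*(b*4)))+((6+z)+((x*0)*(x+3))))) -> (((4*(b*4))*(((y*a)+(b*x))*((a+6)*a)))+((3*((a+a)*(b*4)))+((6+z)+(0*(x+3)))))
Step 9: at RRR: (0*(x+3)) -> 0; overall: (((4*(b*4))*(((y*a)+(b*x))*((a+6)*a)))+((3*((a+a)*(b*4)))+((6+z)+(0*(x+3))))) -> (((4*(b*4))*(((y*a)+(b*x))*((a+6)*a)))+((3*((a+a)*(b*4)))+((6+z)+0)))
Step 10: at RR: ((6+z)+0) -> (6+z); overall: (((4*(b*4))*(((y*a)+(b*x))*((a+6)*a)))+((3*((a+a)*(b*4)))+((6+z)+0))) -> (((4*(b*4))*(((y*a)+(b*x))*((a+6)*a)))+((3*((a+a)*(b*4)))+(6+z)))
Fixed point: (((4*(b*4))*(((y*a)+(b*x))*((a+6)*a)))+((3*((a+a)*(b*4)))+(6+z)))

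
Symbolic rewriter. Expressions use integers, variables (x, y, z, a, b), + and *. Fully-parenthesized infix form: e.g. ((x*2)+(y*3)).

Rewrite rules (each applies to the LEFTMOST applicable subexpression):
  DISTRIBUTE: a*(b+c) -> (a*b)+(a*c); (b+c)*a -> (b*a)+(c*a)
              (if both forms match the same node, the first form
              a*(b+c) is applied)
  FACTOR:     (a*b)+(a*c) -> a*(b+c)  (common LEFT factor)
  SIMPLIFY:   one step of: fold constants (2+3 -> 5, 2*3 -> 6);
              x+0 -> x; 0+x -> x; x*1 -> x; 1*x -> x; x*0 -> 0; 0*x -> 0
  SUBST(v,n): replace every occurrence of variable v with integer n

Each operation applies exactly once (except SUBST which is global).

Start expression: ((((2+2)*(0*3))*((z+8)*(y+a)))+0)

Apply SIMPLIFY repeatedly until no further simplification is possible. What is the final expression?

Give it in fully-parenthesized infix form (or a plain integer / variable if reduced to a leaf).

Start: ((((2+2)*(0*3))*((z+8)*(y+a)))+0)
Step 1: at root: ((((2+2)*(0*3))*((z+8)*(y+a)))+0) -> (((2+2)*(0*3))*((z+8)*(y+a))); overall: ((((2+2)*(0*3))*((z+8)*(y+a)))+0) -> (((2+2)*(0*3))*((z+8)*(y+a)))
Step 2: at LL: (2+2) -> 4; overall: (((2+2)*(0*3))*((z+8)*(y+a))) -> ((4*(0*3))*((z+8)*(y+a)))
Step 3: at LR: (0*3) -> 0; overall: ((4*(0*3))*((z+8)*(y+a))) -> ((4*0)*((z+8)*(y+a)))
Step 4: at L: (4*0) -> 0; overall: ((4*0)*((z+8)*(y+a))) -> (0*((z+8)*(y+a)))
Step 5: at root: (0*((z+8)*(y+a))) -> 0; overall: (0*((z+8)*(y+a))) -> 0
Fixed point: 0

Answer: 0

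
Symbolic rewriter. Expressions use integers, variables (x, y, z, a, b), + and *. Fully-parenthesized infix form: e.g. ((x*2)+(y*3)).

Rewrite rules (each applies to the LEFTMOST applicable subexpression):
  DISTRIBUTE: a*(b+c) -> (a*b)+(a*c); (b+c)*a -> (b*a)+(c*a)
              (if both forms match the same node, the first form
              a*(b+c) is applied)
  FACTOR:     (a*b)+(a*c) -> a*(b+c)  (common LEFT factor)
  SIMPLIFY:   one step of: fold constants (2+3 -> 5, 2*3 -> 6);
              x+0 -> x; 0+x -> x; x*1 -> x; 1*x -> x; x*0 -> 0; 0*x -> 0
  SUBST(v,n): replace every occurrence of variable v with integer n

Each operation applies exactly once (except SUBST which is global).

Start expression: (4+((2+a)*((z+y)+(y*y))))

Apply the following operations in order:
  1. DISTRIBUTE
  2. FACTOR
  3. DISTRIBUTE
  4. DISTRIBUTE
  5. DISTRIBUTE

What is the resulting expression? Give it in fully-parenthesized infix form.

Start: (4+((2+a)*((z+y)+(y*y))))
Apply DISTRIBUTE at R (target: ((2+a)*((z+y)+(y*y)))): (4+((2+a)*((z+y)+(y*y)))) -> (4+(((2+a)*(z+y))+((2+a)*(y*y))))
Apply FACTOR at R (target: (((2+a)*(z+y))+((2+a)*(y*y)))): (4+(((2+a)*(z+y))+((2+a)*(y*y)))) -> (4+((2+a)*((z+y)+(y*y))))
Apply DISTRIBUTE at R (target: ((2+a)*((z+y)+(y*y)))): (4+((2+a)*((z+y)+(y*y)))) -> (4+(((2+a)*(z+y))+((2+a)*(y*y))))
Apply DISTRIBUTE at RL (target: ((2+a)*(z+y))): (4+(((2+a)*(z+y))+((2+a)*(y*y)))) -> (4+((((2+a)*z)+((2+a)*y))+((2+a)*(y*y))))
Apply DISTRIBUTE at RLL (target: ((2+a)*z)): (4+((((2+a)*z)+((2+a)*y))+((2+a)*(y*y)))) -> (4+((((2*z)+(a*z))+((2+a)*y))+((2+a)*(y*y))))

Answer: (4+((((2*z)+(a*z))+((2+a)*y))+((2+a)*(y*y))))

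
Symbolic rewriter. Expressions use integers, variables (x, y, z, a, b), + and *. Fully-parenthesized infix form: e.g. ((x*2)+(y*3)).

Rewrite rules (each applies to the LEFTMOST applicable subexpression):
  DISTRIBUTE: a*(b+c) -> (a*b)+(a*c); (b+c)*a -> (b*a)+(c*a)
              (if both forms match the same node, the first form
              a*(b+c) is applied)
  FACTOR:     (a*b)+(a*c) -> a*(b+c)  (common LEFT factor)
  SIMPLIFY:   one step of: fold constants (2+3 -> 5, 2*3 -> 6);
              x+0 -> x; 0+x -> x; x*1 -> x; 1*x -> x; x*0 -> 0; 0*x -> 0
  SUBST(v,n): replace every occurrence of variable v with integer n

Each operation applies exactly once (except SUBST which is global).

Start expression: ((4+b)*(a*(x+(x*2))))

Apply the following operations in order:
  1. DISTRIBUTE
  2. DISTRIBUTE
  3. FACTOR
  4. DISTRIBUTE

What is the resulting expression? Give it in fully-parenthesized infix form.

Start: ((4+b)*(a*(x+(x*2))))
Apply DISTRIBUTE at root (target: ((4+b)*(a*(x+(x*2))))): ((4+b)*(a*(x+(x*2)))) -> ((4*(a*(x+(x*2))))+(b*(a*(x+(x*2)))))
Apply DISTRIBUTE at LR (target: (a*(x+(x*2)))): ((4*(a*(x+(x*2))))+(b*(a*(x+(x*2))))) -> ((4*((a*x)+(a*(x*2))))+(b*(a*(x+(x*2)))))
Apply FACTOR at LR (target: ((a*x)+(a*(x*2)))): ((4*((a*x)+(a*(x*2))))+(b*(a*(x+(x*2))))) -> ((4*(a*(x+(x*2))))+(b*(a*(x+(x*2)))))
Apply DISTRIBUTE at LR (target: (a*(x+(x*2)))): ((4*(a*(x+(x*2))))+(b*(a*(x+(x*2))))) -> ((4*((a*x)+(a*(x*2))))+(b*(a*(x+(x*2)))))

Answer: ((4*((a*x)+(a*(x*2))))+(b*(a*(x+(x*2)))))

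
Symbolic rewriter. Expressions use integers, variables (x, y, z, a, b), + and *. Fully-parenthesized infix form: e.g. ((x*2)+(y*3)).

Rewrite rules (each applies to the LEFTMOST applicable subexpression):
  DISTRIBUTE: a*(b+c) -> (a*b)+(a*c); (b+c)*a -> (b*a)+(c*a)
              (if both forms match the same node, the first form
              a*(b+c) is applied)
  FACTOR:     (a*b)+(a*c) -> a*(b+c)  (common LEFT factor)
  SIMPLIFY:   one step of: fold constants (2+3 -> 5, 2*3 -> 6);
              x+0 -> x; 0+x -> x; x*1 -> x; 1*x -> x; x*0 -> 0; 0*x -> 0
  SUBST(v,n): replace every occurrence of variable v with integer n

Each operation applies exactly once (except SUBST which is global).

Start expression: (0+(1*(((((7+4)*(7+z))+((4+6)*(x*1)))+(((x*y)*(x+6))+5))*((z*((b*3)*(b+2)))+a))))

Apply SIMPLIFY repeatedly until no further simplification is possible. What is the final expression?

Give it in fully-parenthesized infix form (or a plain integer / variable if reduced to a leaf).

Start: (0+(1*(((((7+4)*(7+z))+((4+6)*(x*1)))+(((x*y)*(x+6))+5))*((z*((b*3)*(b+2)))+a))))
Step 1: at root: (0+(1*(((((7+4)*(7+z))+((4+6)*(x*1)))+(((x*y)*(x+6))+5))*((z*((b*3)*(b+2)))+a)))) -> (1*(((((7+4)*(7+z))+((4+6)*(x*1)))+(((x*y)*(x+6))+5))*((z*((b*3)*(b+2)))+a))); overall: (0+(1*(((((7+4)*(7+z))+((4+6)*(x*1)))+(((x*y)*(x+6))+5))*((z*((b*3)*(b+2)))+a)))) -> (1*(((((7+4)*(7+z))+((4+6)*(x*1)))+(((x*y)*(x+6))+5))*((z*((b*3)*(b+2)))+a)))
Step 2: at root: (1*(((((7+4)*(7+z))+((4+6)*(x*1)))+(((x*y)*(x+6))+5))*((z*((b*3)*(b+2)))+a))) -> (((((7+4)*(7+z))+((4+6)*(x*1)))+(((x*y)*(x+6))+5))*((z*((b*3)*(b+2)))+a)); overall: (1*(((((7+4)*(7+z))+((4+6)*(x*1)))+(((x*y)*(x+6))+5))*((z*((b*3)*(b+2)))+a))) -> (((((7+4)*(7+z))+((4+6)*(x*1)))+(((x*y)*(x+6))+5))*((z*((b*3)*(b+2)))+a))
Step 3: at LLLL: (7+4) -> 11; overall: (((((7+4)*(7+z))+((4+6)*(x*1)))+(((x*y)*(x+6))+5))*((z*((b*3)*(b+2)))+a)) -> ((((11*(7+z))+((4+6)*(x*1)))+(((x*y)*(x+6))+5))*((z*((b*3)*(b+2)))+a))
Step 4: at LLRL: (4+6) -> 10; overall: ((((11*(7+z))+((4+6)*(x*1)))+(((x*y)*(x+6))+5))*((z*((b*3)*(b+2)))+a)) -> ((((11*(7+z))+(10*(x*1)))+(((x*y)*(x+6))+5))*((z*((b*3)*(b+2)))+a))
Step 5: at LLRR: (x*1) -> x; overall: ((((11*(7+z))+(10*(x*1)))+(((x*y)*(x+6))+5))*((z*((b*3)*(b+2)))+a)) -> ((((11*(7+z))+(10*x))+(((x*y)*(x+6))+5))*((z*((b*3)*(b+2)))+a))
Fixed point: ((((11*(7+z))+(10*x))+(((x*y)*(x+6))+5))*((z*((b*3)*(b+2)))+a))

Answer: ((((11*(7+z))+(10*x))+(((x*y)*(x+6))+5))*((z*((b*3)*(b+2)))+a))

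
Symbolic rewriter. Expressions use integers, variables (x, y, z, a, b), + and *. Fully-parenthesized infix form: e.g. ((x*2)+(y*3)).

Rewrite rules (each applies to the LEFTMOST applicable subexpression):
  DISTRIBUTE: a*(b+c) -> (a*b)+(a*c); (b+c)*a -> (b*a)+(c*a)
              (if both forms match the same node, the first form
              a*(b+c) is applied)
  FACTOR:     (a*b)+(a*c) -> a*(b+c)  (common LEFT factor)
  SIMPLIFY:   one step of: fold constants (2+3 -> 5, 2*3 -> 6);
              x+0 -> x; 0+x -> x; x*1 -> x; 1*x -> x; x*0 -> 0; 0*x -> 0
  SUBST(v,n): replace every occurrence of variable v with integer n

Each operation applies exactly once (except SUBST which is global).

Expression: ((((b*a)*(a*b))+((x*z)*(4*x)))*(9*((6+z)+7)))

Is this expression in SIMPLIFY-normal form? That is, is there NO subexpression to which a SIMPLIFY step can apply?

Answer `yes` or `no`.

Expression: ((((b*a)*(a*b))+((x*z)*(4*x)))*(9*((6+z)+7)))
Scanning for simplifiable subexpressions (pre-order)...
  at root: ((((b*a)*(a*b))+((x*z)*(4*x)))*(9*((6+z)+7))) (not simplifiable)
  at L: (((b*a)*(a*b))+((x*z)*(4*x))) (not simplifiable)
  at LL: ((b*a)*(a*b)) (not simplifiable)
  at LLL: (b*a) (not simplifiable)
  at LLR: (a*b) (not simplifiable)
  at LR: ((x*z)*(4*x)) (not simplifiable)
  at LRL: (x*z) (not simplifiable)
  at LRR: (4*x) (not simplifiable)
  at R: (9*((6+z)+7)) (not simplifiable)
  at RR: ((6+z)+7) (not simplifiable)
  at RRL: (6+z) (not simplifiable)
Result: no simplifiable subexpression found -> normal form.

Answer: yes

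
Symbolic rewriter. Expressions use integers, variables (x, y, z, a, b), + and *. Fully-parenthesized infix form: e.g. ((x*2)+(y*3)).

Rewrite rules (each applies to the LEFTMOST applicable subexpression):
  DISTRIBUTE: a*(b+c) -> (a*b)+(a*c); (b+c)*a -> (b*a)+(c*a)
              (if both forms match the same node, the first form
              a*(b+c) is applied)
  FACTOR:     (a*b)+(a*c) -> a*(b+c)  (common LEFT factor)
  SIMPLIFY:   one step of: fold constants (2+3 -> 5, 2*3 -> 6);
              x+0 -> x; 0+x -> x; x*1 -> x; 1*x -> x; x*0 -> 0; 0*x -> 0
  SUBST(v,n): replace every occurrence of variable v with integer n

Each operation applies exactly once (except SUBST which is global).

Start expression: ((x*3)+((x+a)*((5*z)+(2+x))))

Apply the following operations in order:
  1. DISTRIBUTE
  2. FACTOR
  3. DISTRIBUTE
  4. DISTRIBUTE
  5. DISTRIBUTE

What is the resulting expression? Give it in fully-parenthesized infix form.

Start: ((x*3)+((x+a)*((5*z)+(2+x))))
Apply DISTRIBUTE at R (target: ((x+a)*((5*z)+(2+x)))): ((x*3)+((x+a)*((5*z)+(2+x)))) -> ((x*3)+(((x+a)*(5*z))+((x+a)*(2+x))))
Apply FACTOR at R (target: (((x+a)*(5*z))+((x+a)*(2+x)))): ((x*3)+(((x+a)*(5*z))+((x+a)*(2+x)))) -> ((x*3)+((x+a)*((5*z)+(2+x))))
Apply DISTRIBUTE at R (target: ((x+a)*((5*z)+(2+x)))): ((x*3)+((x+a)*((5*z)+(2+x)))) -> ((x*3)+(((x+a)*(5*z))+((x+a)*(2+x))))
Apply DISTRIBUTE at RL (target: ((x+a)*(5*z))): ((x*3)+(((x+a)*(5*z))+((x+a)*(2+x)))) -> ((x*3)+(((x*(5*z))+(a*(5*z)))+((x+a)*(2+x))))
Apply DISTRIBUTE at RR (target: ((x+a)*(2+x))): ((x*3)+(((x*(5*z))+(a*(5*z)))+((x+a)*(2+x)))) -> ((x*3)+(((x*(5*z))+(a*(5*z)))+(((x+a)*2)+((x+a)*x))))

Answer: ((x*3)+(((x*(5*z))+(a*(5*z)))+(((x+a)*2)+((x+a)*x))))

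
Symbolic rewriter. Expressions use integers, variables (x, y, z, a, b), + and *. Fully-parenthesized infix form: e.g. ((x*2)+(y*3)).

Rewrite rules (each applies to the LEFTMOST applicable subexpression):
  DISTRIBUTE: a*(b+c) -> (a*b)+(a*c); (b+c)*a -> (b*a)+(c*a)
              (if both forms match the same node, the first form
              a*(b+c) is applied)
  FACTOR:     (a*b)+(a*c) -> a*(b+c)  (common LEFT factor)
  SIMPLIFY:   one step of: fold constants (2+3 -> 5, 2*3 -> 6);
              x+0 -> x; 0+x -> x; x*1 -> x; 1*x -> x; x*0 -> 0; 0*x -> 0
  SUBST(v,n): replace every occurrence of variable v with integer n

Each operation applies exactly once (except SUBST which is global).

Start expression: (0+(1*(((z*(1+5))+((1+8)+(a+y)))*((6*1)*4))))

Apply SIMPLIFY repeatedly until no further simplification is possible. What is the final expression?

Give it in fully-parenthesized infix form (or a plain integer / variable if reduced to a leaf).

Start: (0+(1*(((z*(1+5))+((1+8)+(a+y)))*((6*1)*4))))
Step 1: at root: (0+(1*(((z*(1+5))+((1+8)+(a+y)))*((6*1)*4)))) -> (1*(((z*(1+5))+((1+8)+(a+y)))*((6*1)*4))); overall: (0+(1*(((z*(1+5))+((1+8)+(a+y)))*((6*1)*4)))) -> (1*(((z*(1+5))+((1+8)+(a+y)))*((6*1)*4)))
Step 2: at root: (1*(((z*(1+5))+((1+8)+(a+y)))*((6*1)*4))) -> (((z*(1+5))+((1+8)+(a+y)))*((6*1)*4)); overall: (1*(((z*(1+5))+((1+8)+(a+y)))*((6*1)*4))) -> (((z*(1+5))+((1+8)+(a+y)))*((6*1)*4))
Step 3: at LLR: (1+5) -> 6; overall: (((z*(1+5))+((1+8)+(a+y)))*((6*1)*4)) -> (((z*6)+((1+8)+(a+y)))*((6*1)*4))
Step 4: at LRL: (1+8) -> 9; overall: (((z*6)+((1+8)+(a+y)))*((6*1)*4)) -> (((z*6)+(9+(a+y)))*((6*1)*4))
Step 5: at RL: (6*1) -> 6; overall: (((z*6)+(9+(a+y)))*((6*1)*4)) -> (((z*6)+(9+(a+y)))*(6*4))
Step 6: at R: (6*4) -> 24; overall: (((z*6)+(9+(a+y)))*(6*4)) -> (((z*6)+(9+(a+y)))*24)
Fixed point: (((z*6)+(9+(a+y)))*24)

Answer: (((z*6)+(9+(a+y)))*24)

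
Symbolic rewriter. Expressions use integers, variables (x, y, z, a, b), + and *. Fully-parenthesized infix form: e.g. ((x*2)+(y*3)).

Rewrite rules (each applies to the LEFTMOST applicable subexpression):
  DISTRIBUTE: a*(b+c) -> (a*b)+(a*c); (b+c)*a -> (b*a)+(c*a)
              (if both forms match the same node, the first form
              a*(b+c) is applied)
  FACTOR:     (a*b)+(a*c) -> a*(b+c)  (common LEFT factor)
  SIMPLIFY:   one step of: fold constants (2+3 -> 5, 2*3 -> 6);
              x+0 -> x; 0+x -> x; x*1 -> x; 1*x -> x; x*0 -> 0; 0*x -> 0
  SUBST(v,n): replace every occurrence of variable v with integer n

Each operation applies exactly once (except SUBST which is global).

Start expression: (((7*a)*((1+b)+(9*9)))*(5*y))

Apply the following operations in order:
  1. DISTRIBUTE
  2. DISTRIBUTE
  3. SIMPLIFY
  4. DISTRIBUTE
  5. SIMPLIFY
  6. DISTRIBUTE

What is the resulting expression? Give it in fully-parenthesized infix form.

Answer: ((((7*a)*(5*y))+(((7*a)*b)*(5*y)))+(((7*a)*81)*(5*y)))

Derivation:
Start: (((7*a)*((1+b)+(9*9)))*(5*y))
Apply DISTRIBUTE at L (target: ((7*a)*((1+b)+(9*9)))): (((7*a)*((1+b)+(9*9)))*(5*y)) -> ((((7*a)*(1+b))+((7*a)*(9*9)))*(5*y))
Apply DISTRIBUTE at root (target: ((((7*a)*(1+b))+((7*a)*(9*9)))*(5*y))): ((((7*a)*(1+b))+((7*a)*(9*9)))*(5*y)) -> ((((7*a)*(1+b))*(5*y))+(((7*a)*(9*9))*(5*y)))
Apply SIMPLIFY at RLR (target: (9*9)): ((((7*a)*(1+b))*(5*y))+(((7*a)*(9*9))*(5*y))) -> ((((7*a)*(1+b))*(5*y))+(((7*a)*81)*(5*y)))
Apply DISTRIBUTE at LL (target: ((7*a)*(1+b))): ((((7*a)*(1+b))*(5*y))+(((7*a)*81)*(5*y))) -> (((((7*a)*1)+((7*a)*b))*(5*y))+(((7*a)*81)*(5*y)))
Apply SIMPLIFY at LLL (target: ((7*a)*1)): (((((7*a)*1)+((7*a)*b))*(5*y))+(((7*a)*81)*(5*y))) -> ((((7*a)+((7*a)*b))*(5*y))+(((7*a)*81)*(5*y)))
Apply DISTRIBUTE at L (target: (((7*a)+((7*a)*b))*(5*y))): ((((7*a)+((7*a)*b))*(5*y))+(((7*a)*81)*(5*y))) -> ((((7*a)*(5*y))+(((7*a)*b)*(5*y)))+(((7*a)*81)*(5*y)))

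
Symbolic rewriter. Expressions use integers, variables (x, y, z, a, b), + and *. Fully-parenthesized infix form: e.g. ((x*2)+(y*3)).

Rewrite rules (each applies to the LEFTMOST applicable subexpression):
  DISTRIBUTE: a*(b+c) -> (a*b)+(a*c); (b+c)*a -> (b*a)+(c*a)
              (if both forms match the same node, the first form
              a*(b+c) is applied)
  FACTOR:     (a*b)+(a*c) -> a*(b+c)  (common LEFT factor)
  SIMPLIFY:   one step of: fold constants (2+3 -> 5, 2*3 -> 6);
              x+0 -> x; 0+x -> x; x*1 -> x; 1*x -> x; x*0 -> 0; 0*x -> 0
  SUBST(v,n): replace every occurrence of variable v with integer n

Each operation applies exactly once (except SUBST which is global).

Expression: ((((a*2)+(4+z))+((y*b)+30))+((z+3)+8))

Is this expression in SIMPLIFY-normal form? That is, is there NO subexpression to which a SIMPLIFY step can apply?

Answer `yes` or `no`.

Expression: ((((a*2)+(4+z))+((y*b)+30))+((z+3)+8))
Scanning for simplifiable subexpressions (pre-order)...
  at root: ((((a*2)+(4+z))+((y*b)+30))+((z+3)+8)) (not simplifiable)
  at L: (((a*2)+(4+z))+((y*b)+30)) (not simplifiable)
  at LL: ((a*2)+(4+z)) (not simplifiable)
  at LLL: (a*2) (not simplifiable)
  at LLR: (4+z) (not simplifiable)
  at LR: ((y*b)+30) (not simplifiable)
  at LRL: (y*b) (not simplifiable)
  at R: ((z+3)+8) (not simplifiable)
  at RL: (z+3) (not simplifiable)
Result: no simplifiable subexpression found -> normal form.

Answer: yes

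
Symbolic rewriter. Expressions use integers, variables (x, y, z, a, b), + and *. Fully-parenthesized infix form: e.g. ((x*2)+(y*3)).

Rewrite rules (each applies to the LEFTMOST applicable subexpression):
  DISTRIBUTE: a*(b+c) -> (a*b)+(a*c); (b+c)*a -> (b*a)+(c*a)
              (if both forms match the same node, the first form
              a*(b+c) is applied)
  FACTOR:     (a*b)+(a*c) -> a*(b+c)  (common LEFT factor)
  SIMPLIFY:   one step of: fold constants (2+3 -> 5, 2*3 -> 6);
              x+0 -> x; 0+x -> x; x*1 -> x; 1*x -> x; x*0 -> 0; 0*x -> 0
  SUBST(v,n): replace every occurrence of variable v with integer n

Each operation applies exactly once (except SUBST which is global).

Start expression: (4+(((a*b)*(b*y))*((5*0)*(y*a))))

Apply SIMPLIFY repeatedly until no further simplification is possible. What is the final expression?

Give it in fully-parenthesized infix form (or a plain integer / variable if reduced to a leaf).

Start: (4+(((a*b)*(b*y))*((5*0)*(y*a))))
Step 1: at RRL: (5*0) -> 0; overall: (4+(((a*b)*(b*y))*((5*0)*(y*a)))) -> (4+(((a*b)*(b*y))*(0*(y*a))))
Step 2: at RR: (0*(y*a)) -> 0; overall: (4+(((a*b)*(b*y))*(0*(y*a)))) -> (4+(((a*b)*(b*y))*0))
Step 3: at R: (((a*b)*(b*y))*0) -> 0; overall: (4+(((a*b)*(b*y))*0)) -> (4+0)
Step 4: at root: (4+0) -> 4; overall: (4+0) -> 4
Fixed point: 4

Answer: 4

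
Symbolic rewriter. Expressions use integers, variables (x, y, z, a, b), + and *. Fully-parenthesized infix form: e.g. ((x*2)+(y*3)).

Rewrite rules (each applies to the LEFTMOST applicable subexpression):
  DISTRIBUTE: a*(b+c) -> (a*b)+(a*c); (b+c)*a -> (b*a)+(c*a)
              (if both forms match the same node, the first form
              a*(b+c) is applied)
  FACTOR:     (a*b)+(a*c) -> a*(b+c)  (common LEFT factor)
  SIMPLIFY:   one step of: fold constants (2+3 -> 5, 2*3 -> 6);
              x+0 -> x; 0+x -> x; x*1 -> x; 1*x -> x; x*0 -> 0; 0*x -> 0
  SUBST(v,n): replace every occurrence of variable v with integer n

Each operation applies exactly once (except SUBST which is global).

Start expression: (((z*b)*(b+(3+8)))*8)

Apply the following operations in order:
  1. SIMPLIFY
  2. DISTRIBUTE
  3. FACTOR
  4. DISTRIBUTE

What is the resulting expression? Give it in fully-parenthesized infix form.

Start: (((z*b)*(b+(3+8)))*8)
Apply SIMPLIFY at LRR (target: (3+8)): (((z*b)*(b+(3+8)))*8) -> (((z*b)*(b+11))*8)
Apply DISTRIBUTE at L (target: ((z*b)*(b+11))): (((z*b)*(b+11))*8) -> ((((z*b)*b)+((z*b)*11))*8)
Apply FACTOR at L (target: (((z*b)*b)+((z*b)*11))): ((((z*b)*b)+((z*b)*11))*8) -> (((z*b)*(b+11))*8)
Apply DISTRIBUTE at L (target: ((z*b)*(b+11))): (((z*b)*(b+11))*8) -> ((((z*b)*b)+((z*b)*11))*8)

Answer: ((((z*b)*b)+((z*b)*11))*8)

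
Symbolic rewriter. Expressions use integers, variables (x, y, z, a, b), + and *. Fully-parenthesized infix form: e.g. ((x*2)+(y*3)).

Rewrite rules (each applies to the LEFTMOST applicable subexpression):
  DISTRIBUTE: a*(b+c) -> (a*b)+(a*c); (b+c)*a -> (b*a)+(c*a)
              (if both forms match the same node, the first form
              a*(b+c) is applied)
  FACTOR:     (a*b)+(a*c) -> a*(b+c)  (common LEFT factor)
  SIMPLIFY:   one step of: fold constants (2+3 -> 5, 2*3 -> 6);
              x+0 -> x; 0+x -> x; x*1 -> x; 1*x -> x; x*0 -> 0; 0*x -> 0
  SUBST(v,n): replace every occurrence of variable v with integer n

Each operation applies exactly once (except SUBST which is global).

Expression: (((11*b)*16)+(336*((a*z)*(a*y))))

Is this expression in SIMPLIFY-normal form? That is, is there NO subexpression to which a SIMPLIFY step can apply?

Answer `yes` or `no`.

Answer: yes

Derivation:
Expression: (((11*b)*16)+(336*((a*z)*(a*y))))
Scanning for simplifiable subexpressions (pre-order)...
  at root: (((11*b)*16)+(336*((a*z)*(a*y)))) (not simplifiable)
  at L: ((11*b)*16) (not simplifiable)
  at LL: (11*b) (not simplifiable)
  at R: (336*((a*z)*(a*y))) (not simplifiable)
  at RR: ((a*z)*(a*y)) (not simplifiable)
  at RRL: (a*z) (not simplifiable)
  at RRR: (a*y) (not simplifiable)
Result: no simplifiable subexpression found -> normal form.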